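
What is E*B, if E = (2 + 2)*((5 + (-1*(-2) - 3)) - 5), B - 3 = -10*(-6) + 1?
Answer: -256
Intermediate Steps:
B = 64 (B = 3 + (-10*(-6) + 1) = 3 + (60 + 1) = 3 + 61 = 64)
E = -4 (E = 4*((5 + (2 - 3)) - 5) = 4*((5 - 1) - 5) = 4*(4 - 5) = 4*(-1) = -4)
E*B = -4*64 = -256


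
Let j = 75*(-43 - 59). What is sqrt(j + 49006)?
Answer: 14*sqrt(211) ≈ 203.36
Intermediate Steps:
j = -7650 (j = 75*(-102) = -7650)
sqrt(j + 49006) = sqrt(-7650 + 49006) = sqrt(41356) = 14*sqrt(211)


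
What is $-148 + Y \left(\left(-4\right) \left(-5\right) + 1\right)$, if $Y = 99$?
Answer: $1931$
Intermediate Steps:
$-148 + Y \left(\left(-4\right) \left(-5\right) + 1\right) = -148 + 99 \left(\left(-4\right) \left(-5\right) + 1\right) = -148 + 99 \left(20 + 1\right) = -148 + 99 \cdot 21 = -148 + 2079 = 1931$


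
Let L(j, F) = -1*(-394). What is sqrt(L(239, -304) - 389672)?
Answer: I*sqrt(389278) ≈ 623.92*I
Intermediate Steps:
L(j, F) = 394
sqrt(L(239, -304) - 389672) = sqrt(394 - 389672) = sqrt(-389278) = I*sqrt(389278)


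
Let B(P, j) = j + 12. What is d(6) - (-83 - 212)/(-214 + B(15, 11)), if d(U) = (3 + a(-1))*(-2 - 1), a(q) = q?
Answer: -1441/191 ≈ -7.5445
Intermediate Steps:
B(P, j) = 12 + j
d(U) = -6 (d(U) = (3 - 1)*(-2 - 1) = 2*(-3) = -6)
d(6) - (-83 - 212)/(-214 + B(15, 11)) = -6 - (-83 - 212)/(-214 + (12 + 11)) = -6 - (-295)/(-214 + 23) = -6 - (-295)/(-191) = -6 - (-295)*(-1)/191 = -6 - 1*295/191 = -6 - 295/191 = -1441/191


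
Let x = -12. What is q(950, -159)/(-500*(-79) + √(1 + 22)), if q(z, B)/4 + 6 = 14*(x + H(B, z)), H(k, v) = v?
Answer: 2073908000/1560249977 - 52504*√23/1560249977 ≈ 1.3291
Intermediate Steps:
q(z, B) = -696 + 56*z (q(z, B) = -24 + 4*(14*(-12 + z)) = -24 + 4*(-168 + 14*z) = -24 + (-672 + 56*z) = -696 + 56*z)
q(950, -159)/(-500*(-79) + √(1 + 22)) = (-696 + 56*950)/(-500*(-79) + √(1 + 22)) = (-696 + 53200)/(39500 + √23) = 52504/(39500 + √23)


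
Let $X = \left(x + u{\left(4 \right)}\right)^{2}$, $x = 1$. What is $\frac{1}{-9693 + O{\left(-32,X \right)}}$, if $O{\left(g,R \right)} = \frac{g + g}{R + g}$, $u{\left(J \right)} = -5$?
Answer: $- \frac{1}{9689} \approx -0.00010321$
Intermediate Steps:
$X = 16$ ($X = \left(1 - 5\right)^{2} = \left(-4\right)^{2} = 16$)
$O{\left(g,R \right)} = \frac{2 g}{R + g}$
$\frac{1}{-9693 + O{\left(-32,X \right)}} = \frac{1}{-9693 + 2 \left(-32\right) \frac{1}{16 - 32}} = \frac{1}{-9693 + 2 \left(-32\right) \frac{1}{-16}} = \frac{1}{-9693 + 2 \left(-32\right) \left(- \frac{1}{16}\right)} = \frac{1}{-9693 + 4} = \frac{1}{-9689} = - \frac{1}{9689}$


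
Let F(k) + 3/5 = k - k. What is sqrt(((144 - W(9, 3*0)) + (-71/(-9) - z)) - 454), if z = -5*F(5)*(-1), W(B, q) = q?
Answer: 2*I*sqrt(673)/3 ≈ 17.295*I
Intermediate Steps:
F(k) = -3/5 (F(k) = -3/5 + (k - k) = -3/5 + 0 = -3/5)
z = -3 (z = -5*(-3/5)*(-1) = 3*(-1) = -3)
sqrt(((144 - W(9, 3*0)) + (-71/(-9) - z)) - 454) = sqrt(((144 - 3*0) + (-71/(-9) - 1*(-3))) - 454) = sqrt(((144 - 1*0) + (-71*(-1/9) + 3)) - 454) = sqrt(((144 + 0) + (71/9 + 3)) - 454) = sqrt((144 + 98/9) - 454) = sqrt(1394/9 - 454) = sqrt(-2692/9) = 2*I*sqrt(673)/3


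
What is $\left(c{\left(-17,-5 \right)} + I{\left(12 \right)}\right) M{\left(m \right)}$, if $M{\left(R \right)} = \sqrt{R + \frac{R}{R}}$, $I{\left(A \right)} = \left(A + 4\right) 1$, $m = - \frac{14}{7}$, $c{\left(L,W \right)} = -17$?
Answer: $- i \approx - 1.0 i$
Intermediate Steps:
$m = -2$ ($m = \left(-14\right) \frac{1}{7} = -2$)
$I{\left(A \right)} = 4 + A$ ($I{\left(A \right)} = \left(4 + A\right) 1 = 4 + A$)
$M{\left(R \right)} = \sqrt{1 + R}$ ($M{\left(R \right)} = \sqrt{R + 1} = \sqrt{1 + R}$)
$\left(c{\left(-17,-5 \right)} + I{\left(12 \right)}\right) M{\left(m \right)} = \left(-17 + \left(4 + 12\right)\right) \sqrt{1 - 2} = \left(-17 + 16\right) \sqrt{-1} = - i$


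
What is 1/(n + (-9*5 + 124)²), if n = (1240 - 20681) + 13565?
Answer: 1/365 ≈ 0.0027397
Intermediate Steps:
n = -5876 (n = -19441 + 13565 = -5876)
1/(n + (-9*5 + 124)²) = 1/(-5876 + (-9*5 + 124)²) = 1/(-5876 + (-45 + 124)²) = 1/(-5876 + 79²) = 1/(-5876 + 6241) = 1/365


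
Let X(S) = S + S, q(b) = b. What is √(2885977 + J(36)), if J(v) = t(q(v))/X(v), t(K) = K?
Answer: 7*√235590/2 ≈ 1698.8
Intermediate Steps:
X(S) = 2*S
J(v) = ½ (J(v) = v/((2*v)) = v*(1/(2*v)) = ½)
√(2885977 + J(36)) = √(2885977 + ½) = √(5771955/2) = 7*√235590/2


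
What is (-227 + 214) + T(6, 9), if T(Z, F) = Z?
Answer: -7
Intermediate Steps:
(-227 + 214) + T(6, 9) = (-227 + 214) + 6 = -13 + 6 = -7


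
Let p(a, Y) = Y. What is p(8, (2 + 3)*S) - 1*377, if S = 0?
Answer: -377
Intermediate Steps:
p(8, (2 + 3)*S) - 1*377 = (2 + 3)*0 - 1*377 = 5*0 - 377 = 0 - 377 = -377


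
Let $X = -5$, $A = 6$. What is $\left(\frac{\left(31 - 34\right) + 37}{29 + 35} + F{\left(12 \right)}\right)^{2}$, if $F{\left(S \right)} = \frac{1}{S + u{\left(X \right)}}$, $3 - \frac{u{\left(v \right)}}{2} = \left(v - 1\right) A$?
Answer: $\frac{609961}{2073600} \approx 0.29416$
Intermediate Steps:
$u{\left(v \right)} = 18 - 12 v$ ($u{\left(v \right)} = 6 - 2 \left(v - 1\right) 6 = 6 - 2 \left(-1 + v\right) 6 = 6 - 2 \left(-6 + 6 v\right) = 6 - \left(-12 + 12 v\right) = 18 - 12 v$)
$F{\left(S \right)} = \frac{1}{78 + S}$ ($F{\left(S \right)} = \frac{1}{S + \left(18 - -60\right)} = \frac{1}{S + \left(18 + 60\right)} = \frac{1}{S + 78} = \frac{1}{78 + S}$)
$\left(\frac{\left(31 - 34\right) + 37}{29 + 35} + F{\left(12 \right)}\right)^{2} = \left(\frac{\left(31 - 34\right) + 37}{29 + 35} + \frac{1}{78 + 12}\right)^{2} = \left(\frac{\left(31 - 34\right) + 37}{64} + \frac{1}{90}\right)^{2} = \left(\left(-3 + 37\right) \frac{1}{64} + \frac{1}{90}\right)^{2} = \left(34 \cdot \frac{1}{64} + \frac{1}{90}\right)^{2} = \left(\frac{17}{32} + \frac{1}{90}\right)^{2} = \left(\frac{781}{1440}\right)^{2} = \frac{609961}{2073600}$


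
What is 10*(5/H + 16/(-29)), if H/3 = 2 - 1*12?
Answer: -625/87 ≈ -7.1839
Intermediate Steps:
H = -30 (H = 3*(2 - 1*12) = 3*(2 - 12) = 3*(-10) = -30)
10*(5/H + 16/(-29)) = 10*(5/(-30) + 16/(-29)) = 10*(5*(-1/30) + 16*(-1/29)) = 10*(-⅙ - 16/29) = 10*(-125/174) = -625/87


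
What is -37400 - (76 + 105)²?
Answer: -70161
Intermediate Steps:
-37400 - (76 + 105)² = -37400 - 1*181² = -37400 - 1*32761 = -37400 - 32761 = -70161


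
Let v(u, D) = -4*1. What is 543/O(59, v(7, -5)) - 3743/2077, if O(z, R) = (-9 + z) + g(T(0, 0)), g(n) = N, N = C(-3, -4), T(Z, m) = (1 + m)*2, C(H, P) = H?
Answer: 951890/97619 ≈ 9.7511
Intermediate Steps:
T(Z, m) = 2 + 2*m
N = -3
v(u, D) = -4
g(n) = -3
O(z, R) = -12 + z (O(z, R) = (-9 + z) - 3 = -12 + z)
543/O(59, v(7, -5)) - 3743/2077 = 543/(-12 + 59) - 3743/2077 = 543/47 - 3743*1/2077 = 543*(1/47) - 3743/2077 = 543/47 - 3743/2077 = 951890/97619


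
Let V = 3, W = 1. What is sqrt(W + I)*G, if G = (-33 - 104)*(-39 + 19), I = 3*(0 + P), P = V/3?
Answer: 5480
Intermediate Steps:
P = 1 (P = 3/3 = 3*(1/3) = 1)
I = 3 (I = 3*(0 + 1) = 3*1 = 3)
G = 2740 (G = -137*(-20) = 2740)
sqrt(W + I)*G = sqrt(1 + 3)*2740 = sqrt(4)*2740 = 2*2740 = 5480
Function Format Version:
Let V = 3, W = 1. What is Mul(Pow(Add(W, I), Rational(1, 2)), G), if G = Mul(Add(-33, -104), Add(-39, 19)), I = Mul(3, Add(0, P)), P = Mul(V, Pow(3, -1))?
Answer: 5480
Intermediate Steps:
P = 1 (P = Mul(3, Pow(3, -1)) = Mul(3, Rational(1, 3)) = 1)
I = 3 (I = Mul(3, Add(0, 1)) = Mul(3, 1) = 3)
G = 2740 (G = Mul(-137, -20) = 2740)
Mul(Pow(Add(W, I), Rational(1, 2)), G) = Mul(Pow(Add(1, 3), Rational(1, 2)), 2740) = Mul(Pow(4, Rational(1, 2)), 2740) = Mul(2, 2740) = 5480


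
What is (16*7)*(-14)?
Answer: -1568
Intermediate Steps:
(16*7)*(-14) = 112*(-14) = -1568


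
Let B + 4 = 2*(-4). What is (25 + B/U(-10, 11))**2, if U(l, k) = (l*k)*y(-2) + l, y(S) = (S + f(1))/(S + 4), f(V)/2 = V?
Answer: 17161/25 ≈ 686.44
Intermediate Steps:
B = -12 (B = -4 + 2*(-4) = -4 - 8 = -12)
f(V) = 2*V
y(S) = (2 + S)/(4 + S) (y(S) = (S + 2*1)/(S + 4) = (S + 2)/(4 + S) = (2 + S)/(4 + S))
U(l, k) = l (U(l, k) = (l*k)*((2 - 2)/(4 - 2)) + l = (k*l)*(0/2) + l = (k*l)*((1/2)*0) + l = (k*l)*0 + l = 0 + l = l)
(25 + B/U(-10, 11))**2 = (25 - 12/(-10))**2 = (25 - 12*(-1/10))**2 = (25 + 6/5)**2 = (131/5)**2 = 17161/25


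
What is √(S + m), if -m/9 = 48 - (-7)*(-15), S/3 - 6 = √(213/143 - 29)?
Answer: √(10858419 + 429*I*√562562)/143 ≈ 23.046 + 0.34139*I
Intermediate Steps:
S = 18 + 3*I*√562562/143 (S = 18 + 3*√(213/143 - 29) = 18 + 3*√(-3934/143) = 18 + 3*(I*√562562/143) = 18 + 3*I*√562562/143 ≈ 18.0 + 15.735*I)
m = 513 (m = -9*(48 - (-7)*(-15)) = -9*(48 - 1*105) = -9*(48 - 105) = -9*(-57) = 513)
√(S + m) = √((18 + 3*I*√562562/143) + 513) = √(531 + 3*I*√562562/143)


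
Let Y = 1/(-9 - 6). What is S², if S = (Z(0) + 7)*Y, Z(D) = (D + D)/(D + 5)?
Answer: 49/225 ≈ 0.21778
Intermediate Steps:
Z(D) = 2*D/(5 + D) (Z(D) = (2*D)/(5 + D) = 2*D/(5 + D))
Y = -1/15 (Y = 1/(-15) = -1/15 ≈ -0.066667)
S = -7/15 (S = (2*0/(5 + 0) + 7)*(-1/15) = (2*0/5 + 7)*(-1/15) = (2*0*(⅕) + 7)*(-1/15) = (0 + 7)*(-1/15) = 7*(-1/15) = -7/15 ≈ -0.46667)
S² = (-7/15)² = 49/225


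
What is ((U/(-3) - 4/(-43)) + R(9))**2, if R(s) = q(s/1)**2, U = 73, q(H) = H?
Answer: 53611684/16641 ≈ 3221.7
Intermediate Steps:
R(s) = s**2 (R(s) = (s/1)**2 = (s*1)**2 = s**2)
((U/(-3) - 4/(-43)) + R(9))**2 = ((73/(-3) - 4/(-43)) + 9**2)**2 = ((73*(-1/3) - 4*(-1/43)) + 81)**2 = ((-73/3 + 4/43) + 81)**2 = (-3127/129 + 81)**2 = (7322/129)**2 = 53611684/16641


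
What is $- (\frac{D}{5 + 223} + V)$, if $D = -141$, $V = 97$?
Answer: $- \frac{7325}{76} \approx -96.382$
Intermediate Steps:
$- (\frac{D}{5 + 223} + V) = - (- \frac{141}{5 + 223} + 97) = - (- \frac{141}{228} + 97) = - (\left(-141\right) \frac{1}{228} + 97) = - (- \frac{47}{76} + 97) = \left(-1\right) \frac{7325}{76} = - \frac{7325}{76}$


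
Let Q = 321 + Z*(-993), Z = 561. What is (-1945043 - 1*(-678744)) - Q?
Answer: -709547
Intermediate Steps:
Q = -556752 (Q = 321 + 561*(-993) = 321 - 557073 = -556752)
(-1945043 - 1*(-678744)) - Q = (-1945043 - 1*(-678744)) - 1*(-556752) = (-1945043 + 678744) + 556752 = -1266299 + 556752 = -709547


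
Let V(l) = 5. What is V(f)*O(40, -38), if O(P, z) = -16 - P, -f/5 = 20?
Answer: -280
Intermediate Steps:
f = -100 (f = -5*20 = -100)
V(f)*O(40, -38) = 5*(-16 - 1*40) = 5*(-16 - 40) = 5*(-56) = -280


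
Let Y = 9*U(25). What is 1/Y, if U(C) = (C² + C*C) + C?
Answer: 1/11475 ≈ 8.7146e-5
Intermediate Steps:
U(C) = C + 2*C² (U(C) = (C² + C²) + C = 2*C² + C = C + 2*C²)
Y = 11475 (Y = 9*(25*(1 + 2*25)) = 9*(25*(1 + 50)) = 9*(25*51) = 9*1275 = 11475)
1/Y = 1/11475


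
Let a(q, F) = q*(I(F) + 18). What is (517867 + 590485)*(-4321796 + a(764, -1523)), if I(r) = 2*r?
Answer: -7354123890176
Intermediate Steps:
a(q, F) = q*(18 + 2*F) (a(q, F) = q*(2*F + 18) = q*(18 + 2*F))
(517867 + 590485)*(-4321796 + a(764, -1523)) = (517867 + 590485)*(-4321796 + 2*764*(9 - 1523)) = 1108352*(-4321796 + 2*764*(-1514)) = 1108352*(-4321796 - 2313392) = 1108352*(-6635188) = -7354123890176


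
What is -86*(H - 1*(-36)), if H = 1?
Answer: -3182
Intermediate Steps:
-86*(H - 1*(-36)) = -86*(1 - 1*(-36)) = -86*(1 + 36) = -86*37 = -3182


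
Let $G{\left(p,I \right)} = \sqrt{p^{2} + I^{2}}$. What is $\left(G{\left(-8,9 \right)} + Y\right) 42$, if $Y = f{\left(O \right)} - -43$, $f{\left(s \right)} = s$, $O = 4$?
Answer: $1974 + 42 \sqrt{145} \approx 2479.7$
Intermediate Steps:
$G{\left(p,I \right)} = \sqrt{I^{2} + p^{2}}$
$Y = 47$ ($Y = 4 - -43 = 4 + 43 = 47$)
$\left(G{\left(-8,9 \right)} + Y\right) 42 = \left(\sqrt{9^{2} + \left(-8\right)^{2}} + 47\right) 42 = \left(\sqrt{81 + 64} + 47\right) 42 = \left(\sqrt{145} + 47\right) 42 = \left(47 + \sqrt{145}\right) 42 = 1974 + 42 \sqrt{145}$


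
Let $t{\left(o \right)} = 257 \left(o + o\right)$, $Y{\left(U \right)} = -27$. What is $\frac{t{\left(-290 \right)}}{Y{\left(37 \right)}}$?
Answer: $\frac{149060}{27} \approx 5520.7$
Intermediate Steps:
$t{\left(o \right)} = 514 o$ ($t{\left(o \right)} = 257 \cdot 2 o = 514 o$)
$\frac{t{\left(-290 \right)}}{Y{\left(37 \right)}} = \frac{514 \left(-290\right)}{-27} = \left(-149060\right) \left(- \frac{1}{27}\right) = \frac{149060}{27}$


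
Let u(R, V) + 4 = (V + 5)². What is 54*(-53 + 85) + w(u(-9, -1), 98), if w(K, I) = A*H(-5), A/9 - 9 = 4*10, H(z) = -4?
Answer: -36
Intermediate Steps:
u(R, V) = -4 + (5 + V)² (u(R, V) = -4 + (V + 5)² = -4 + (5 + V)²)
A = 441 (A = 81 + 9*(4*10) = 81 + 9*40 = 81 + 360 = 441)
w(K, I) = -1764 (w(K, I) = 441*(-4) = -1764)
54*(-53 + 85) + w(u(-9, -1), 98) = 54*(-53 + 85) - 1764 = 54*32 - 1764 = 1728 - 1764 = -36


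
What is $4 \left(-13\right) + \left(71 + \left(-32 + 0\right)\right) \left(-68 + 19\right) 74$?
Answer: $-141466$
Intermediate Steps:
$4 \left(-13\right) + \left(71 + \left(-32 + 0\right)\right) \left(-68 + 19\right) 74 = -52 + \left(71 - 32\right) \left(-49\right) 74 = -52 + 39 \left(-49\right) 74 = -52 - 141414 = -141466$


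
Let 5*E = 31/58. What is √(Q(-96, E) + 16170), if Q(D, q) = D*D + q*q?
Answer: √2134963561/290 ≈ 159.33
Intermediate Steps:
E = 31/290 (E = (31/58)/5 = (31*(1/58))/5 = (⅕)*(31/58) = 31/290 ≈ 0.10690)
Q(D, q) = D² + q²
√(Q(-96, E) + 16170) = √(((-96)² + (31/290)²) + 16170) = √((9216 + 961/84100) + 16170) = √(775066561/84100 + 16170) = √(2134963561/84100) = √2134963561/290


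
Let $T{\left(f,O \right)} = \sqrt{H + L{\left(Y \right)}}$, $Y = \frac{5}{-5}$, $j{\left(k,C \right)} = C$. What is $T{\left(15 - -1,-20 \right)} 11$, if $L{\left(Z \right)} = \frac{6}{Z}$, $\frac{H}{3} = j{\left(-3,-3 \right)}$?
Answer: $11 i \sqrt{15} \approx 42.603 i$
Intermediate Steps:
$H = -9$ ($H = 3 \left(-3\right) = -9$)
$Y = -1$ ($Y = 5 \left(- \frac{1}{5}\right) = -1$)
$T{\left(f,O \right)} = i \sqrt{15}$ ($T{\left(f,O \right)} = \sqrt{-9 + \frac{6}{-1}} = \sqrt{-9 + 6 \left(-1\right)} = \sqrt{-9 - 6} = \sqrt{-15} = i \sqrt{15}$)
$T{\left(15 - -1,-20 \right)} 11 = i \sqrt{15} \cdot 11 = 11 i \sqrt{15}$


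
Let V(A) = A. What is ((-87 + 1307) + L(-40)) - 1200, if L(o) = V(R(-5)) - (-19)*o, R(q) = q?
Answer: -745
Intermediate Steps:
L(o) = -5 + 19*o (L(o) = -5 - (-19)*o = -5 + 19*o)
((-87 + 1307) + L(-40)) - 1200 = ((-87 + 1307) + (-5 + 19*(-40))) - 1200 = (1220 + (-5 - 760)) - 1200 = (1220 - 765) - 1200 = 455 - 1200 = -745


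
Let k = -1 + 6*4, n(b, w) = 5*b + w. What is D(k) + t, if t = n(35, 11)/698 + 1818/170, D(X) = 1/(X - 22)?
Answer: 354811/29665 ≈ 11.961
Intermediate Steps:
n(b, w) = w + 5*b
k = 23 (k = -1 + 24 = 23)
D(X) = 1/(-22 + X)
t = 325146/29665 (t = (11 + 5*35)/698 + 1818/170 = (11 + 175)*(1/698) + 1818*(1/170) = 186*(1/698) + 909/85 = 93/349 + 909/85 = 325146/29665 ≈ 10.961)
D(k) + t = 1/(-22 + 23) + 325146/29665 = 1/1 + 325146/29665 = 1 + 325146/29665 = 354811/29665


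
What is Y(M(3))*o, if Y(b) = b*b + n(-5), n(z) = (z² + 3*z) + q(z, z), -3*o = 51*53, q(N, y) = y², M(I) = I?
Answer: -39644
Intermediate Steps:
o = -901 (o = -17*53 = -⅓*2703 = -901)
n(z) = 2*z² + 3*z (n(z) = (z² + 3*z) + z² = 2*z² + 3*z)
Y(b) = 35 + b² (Y(b) = b*b - 5*(3 + 2*(-5)) = b² - 5*(3 - 10) = b² - 5*(-7) = b² + 35 = 35 + b²)
Y(M(3))*o = (35 + 3²)*(-901) = (35 + 9)*(-901) = 44*(-901) = -39644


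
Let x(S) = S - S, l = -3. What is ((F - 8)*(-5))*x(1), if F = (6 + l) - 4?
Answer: 0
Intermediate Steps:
x(S) = 0
F = -1 (F = (6 - 3) - 4 = 3 - 4 = -1)
((F - 8)*(-5))*x(1) = ((-1 - 8)*(-5))*0 = -9*(-5)*0 = 45*0 = 0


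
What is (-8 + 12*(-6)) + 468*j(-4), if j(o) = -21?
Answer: -9908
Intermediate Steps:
(-8 + 12*(-6)) + 468*j(-4) = (-8 + 12*(-6)) + 468*(-21) = (-8 - 72) - 9828 = -80 - 9828 = -9908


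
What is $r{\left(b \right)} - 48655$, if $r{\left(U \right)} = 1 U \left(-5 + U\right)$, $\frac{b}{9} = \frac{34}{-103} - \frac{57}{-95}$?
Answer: $- \frac{12906178699}{265225} \approx -48661.0$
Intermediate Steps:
$b = \frac{1251}{515}$ ($b = 9 \left(\frac{34}{-103} - \frac{57}{-95}\right) = 9 \left(34 \left(- \frac{1}{103}\right) - - \frac{3}{5}\right) = 9 \left(- \frac{34}{103} + \frac{3}{5}\right) = 9 \cdot \frac{139}{515} = \frac{1251}{515} \approx 2.4291$)
$r{\left(U \right)} = U \left(-5 + U\right)$
$r{\left(b \right)} - 48655 = \frac{1251 \left(-5 + \frac{1251}{515}\right)}{515} - 48655 = \frac{1251}{515} \left(- \frac{1324}{515}\right) - 48655 = - \frac{1656324}{265225} - 48655 = - \frac{12906178699}{265225}$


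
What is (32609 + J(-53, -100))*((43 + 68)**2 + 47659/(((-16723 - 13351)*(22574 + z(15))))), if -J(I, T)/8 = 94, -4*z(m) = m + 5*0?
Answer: 532854197522797983/1357555397 ≈ 3.9251e+8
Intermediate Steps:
z(m) = -m/4 (z(m) = -(m + 5*0)/4 = -(m + 0)/4 = -m/4)
J(I, T) = -752 (J(I, T) = -8*94 = -752)
(32609 + J(-53, -100))*((43 + 68)**2 + 47659/(((-16723 - 13351)*(22574 + z(15))))) = (32609 - 752)*((43 + 68)**2 + 47659/(((-16723 - 13351)*(22574 - 1/4*15)))) = 31857*(111**2 + 47659/((-30074*(22574 - 15/4)))) = 31857*(12321 + 47659/((-30074*90281/4))) = 31857*(12321 + 47659/(-1357555397/2)) = 31857*(12321 + 47659*(-2/1357555397)) = 31857*(12321 - 95318/1357555397) = 31857*(16726439951119/1357555397) = 532854197522797983/1357555397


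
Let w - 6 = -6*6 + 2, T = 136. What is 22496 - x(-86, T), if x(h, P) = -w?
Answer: 22468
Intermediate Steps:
w = -28 (w = 6 + (-6*6 + 2) = 6 + (-36 + 2) = 6 - 34 = -28)
x(h, P) = 28 (x(h, P) = -1*(-28) = 28)
22496 - x(-86, T) = 22496 - 1*28 = 22496 - 28 = 22468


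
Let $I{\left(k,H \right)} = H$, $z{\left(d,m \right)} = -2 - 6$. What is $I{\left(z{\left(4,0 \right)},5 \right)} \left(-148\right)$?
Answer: $-740$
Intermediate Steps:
$z{\left(d,m \right)} = -8$ ($z{\left(d,m \right)} = -2 - 6 = -8$)
$I{\left(z{\left(4,0 \right)},5 \right)} \left(-148\right) = 5 \left(-148\right) = -740$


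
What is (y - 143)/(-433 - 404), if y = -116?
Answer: 259/837 ≈ 0.30944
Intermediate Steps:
(y - 143)/(-433 - 404) = (-116 - 143)/(-433 - 404) = -259/(-837) = -259*(-1/837) = 259/837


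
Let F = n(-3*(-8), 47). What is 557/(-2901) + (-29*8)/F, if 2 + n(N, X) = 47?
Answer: -232699/43515 ≈ -5.3476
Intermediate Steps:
n(N, X) = 45 (n(N, X) = -2 + 47 = 45)
F = 45
557/(-2901) + (-29*8)/F = 557/(-2901) - 29*8/45 = 557*(-1/2901) - 232*1/45 = -557/2901 - 232/45 = -232699/43515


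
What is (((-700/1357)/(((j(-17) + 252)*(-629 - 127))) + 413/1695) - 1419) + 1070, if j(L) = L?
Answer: -339322007737/972948645 ≈ -348.76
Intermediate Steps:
(((-700/1357)/(((j(-17) + 252)*(-629 - 127))) + 413/1695) - 1419) + 1070 = (((-700/1357)/(((-17 + 252)*(-629 - 127))) + 413/1695) - 1419) + 1070 = (((-700*1/1357)/((235*(-756))) + 413*(1/1695)) - 1419) + 1070 = ((-700/1357/(-177660) + 413/1695) - 1419) + 1070 = ((-700/1357*(-1/177660) + 413/1695) - 1419) + 1070 = ((5/1722033 + 413/1695) - 1419) + 1070 = (237069368/972948645 - 1419) + 1070 = -1380377057887/972948645 + 1070 = -339322007737/972948645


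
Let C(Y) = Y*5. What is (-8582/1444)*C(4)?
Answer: -42910/361 ≈ -118.86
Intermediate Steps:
C(Y) = 5*Y
(-8582/1444)*C(4) = (-8582/1444)*(5*4) = -8582*1/1444*20 = -4291/722*20 = -42910/361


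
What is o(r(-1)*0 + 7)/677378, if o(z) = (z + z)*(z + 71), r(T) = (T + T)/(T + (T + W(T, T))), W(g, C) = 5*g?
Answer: 42/26053 ≈ 0.0016121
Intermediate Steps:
r(T) = 2/7 (r(T) = (T + T)/(T + (T + 5*T)) = (2*T)/(T + 6*T) = (2*T)/((7*T)) = (2*T)*(1/(7*T)) = 2/7)
o(z) = 2*z*(71 + z) (o(z) = (2*z)*(71 + z) = 2*z*(71 + z))
o(r(-1)*0 + 7)/677378 = (2*((2/7)*0 + 7)*(71 + ((2/7)*0 + 7)))/677378 = (2*(0 + 7)*(71 + (0 + 7)))*(1/677378) = (2*7*(71 + 7))*(1/677378) = (2*7*78)*(1/677378) = 1092*(1/677378) = 42/26053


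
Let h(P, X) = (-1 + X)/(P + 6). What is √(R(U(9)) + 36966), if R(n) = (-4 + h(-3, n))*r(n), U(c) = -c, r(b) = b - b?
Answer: √36966 ≈ 192.27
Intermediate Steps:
h(P, X) = (-1 + X)/(6 + P)
r(b) = 0
R(n) = 0 (R(n) = (-4 + (-1 + n)/(6 - 3))*0 = (-4 + (-1 + n)/3)*0 = (-4 + (-⅓ + n/3))*0 = (-13/3 + n/3)*0 = 0)
√(R(U(9)) + 36966) = √(0 + 36966) = √36966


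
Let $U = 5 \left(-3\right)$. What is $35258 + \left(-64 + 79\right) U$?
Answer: $35033$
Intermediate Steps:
$U = -15$
$35258 + \left(-64 + 79\right) U = 35258 + \left(-64 + 79\right) \left(-15\right) = 35258 + 15 \left(-15\right) = 35258 - 225 = 35033$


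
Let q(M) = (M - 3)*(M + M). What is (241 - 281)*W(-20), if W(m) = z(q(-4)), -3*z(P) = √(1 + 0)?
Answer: 40/3 ≈ 13.333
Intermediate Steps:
q(M) = 2*M*(-3 + M) (q(M) = (-3 + M)*(2*M) = 2*M*(-3 + M))
z(P) = -⅓ (z(P) = -√(1 + 0)/3 = -√1/3 = -⅓*1 = -⅓)
W(m) = -⅓
(241 - 281)*W(-20) = (241 - 281)*(-⅓) = -40*(-⅓) = 40/3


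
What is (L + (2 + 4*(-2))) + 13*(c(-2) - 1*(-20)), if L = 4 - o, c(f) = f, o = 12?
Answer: 220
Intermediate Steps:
L = -8 (L = 4 - 1*12 = 4 - 12 = -8)
(L + (2 + 4*(-2))) + 13*(c(-2) - 1*(-20)) = (-8 + (2 + 4*(-2))) + 13*(-2 - 1*(-20)) = (-8 + (2 - 8)) + 13*(-2 + 20) = (-8 - 6) + 13*18 = -14 + 234 = 220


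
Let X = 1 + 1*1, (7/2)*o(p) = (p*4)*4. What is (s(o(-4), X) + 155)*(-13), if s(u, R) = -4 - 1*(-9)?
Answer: -2080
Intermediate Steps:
o(p) = 32*p/7 (o(p) = 2*((p*4)*4)/7 = 2*((4*p)*4)/7 = 2*(16*p)/7 = 32*p/7)
X = 2 (X = 1 + 1 = 2)
s(u, R) = 5 (s(u, R) = -4 + 9 = 5)
(s(o(-4), X) + 155)*(-13) = (5 + 155)*(-13) = 160*(-13) = -2080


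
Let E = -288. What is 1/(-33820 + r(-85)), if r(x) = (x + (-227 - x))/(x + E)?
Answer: -373/12614633 ≈ -2.9569e-5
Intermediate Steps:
r(x) = -227/(-288 + x) (r(x) = (x + (-227 - x))/(x - 288) = -227/(-288 + x))
1/(-33820 + r(-85)) = 1/(-33820 - 227/(-288 - 85)) = 1/(-33820 - 227/(-373)) = 1/(-33820 - 227*(-1/373)) = 1/(-33820 + 227/373) = 1/(-12614633/373) = -373/12614633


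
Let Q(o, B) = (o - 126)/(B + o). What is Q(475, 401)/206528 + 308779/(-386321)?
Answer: -55863707331283/69892626655488 ≈ -0.79928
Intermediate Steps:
Q(o, B) = (-126 + o)/(B + o)
Q(475, 401)/206528 + 308779/(-386321) = ((-126 + 475)/(401 + 475))/206528 + 308779/(-386321) = (349/876)*(1/206528) + 308779*(-1/386321) = ((1/876)*349)*(1/206528) - 308779/386321 = (349/876)*(1/206528) - 308779/386321 = 349/180918528 - 308779/386321 = -55863707331283/69892626655488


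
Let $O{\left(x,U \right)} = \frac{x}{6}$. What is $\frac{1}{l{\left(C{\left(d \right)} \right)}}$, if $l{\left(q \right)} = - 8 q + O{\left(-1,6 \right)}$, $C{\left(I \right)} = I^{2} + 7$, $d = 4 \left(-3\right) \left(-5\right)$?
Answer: $- \frac{6}{173137} \approx -3.4655 \cdot 10^{-5}$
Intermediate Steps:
$O{\left(x,U \right)} = \frac{x}{6}$ ($O{\left(x,U \right)} = x \frac{1}{6} = \frac{x}{6}$)
$d = 60$ ($d = \left(-12\right) \left(-5\right) = 60$)
$C{\left(I \right)} = 7 + I^{2}$
$l{\left(q \right)} = - \frac{1}{6} - 8 q$ ($l{\left(q \right)} = - 8 q + \frac{1}{6} \left(-1\right) = - 8 q - \frac{1}{6} = - \frac{1}{6} - 8 q$)
$\frac{1}{l{\left(C{\left(d \right)} \right)}} = \frac{1}{- \frac{1}{6} - 8 \left(7 + 60^{2}\right)} = \frac{1}{- \frac{1}{6} - 8 \left(7 + 3600\right)} = \frac{1}{- \frac{1}{6} - 28856} = \frac{1}{- \frac{173137}{6}} = - \frac{6}{173137}$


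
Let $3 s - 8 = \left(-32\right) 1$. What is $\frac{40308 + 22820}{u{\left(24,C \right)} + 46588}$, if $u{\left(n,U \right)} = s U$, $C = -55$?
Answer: $\frac{15782}{11757} \approx 1.3424$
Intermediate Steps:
$s = -8$ ($s = \frac{8}{3} + \frac{\left(-32\right) 1}{3} = \frac{8}{3} + \frac{1}{3} \left(-32\right) = \frac{8}{3} - \frac{32}{3} = -8$)
$u{\left(n,U \right)} = - 8 U$
$\frac{40308 + 22820}{u{\left(24,C \right)} + 46588} = \frac{40308 + 22820}{\left(-8\right) \left(-55\right) + 46588} = \frac{63128}{440 + 46588} = \frac{63128}{47028} = 63128 \cdot \frac{1}{47028} = \frac{15782}{11757}$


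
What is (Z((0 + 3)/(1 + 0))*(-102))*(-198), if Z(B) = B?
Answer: 60588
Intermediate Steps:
(Z((0 + 3)/(1 + 0))*(-102))*(-198) = (((0 + 3)/(1 + 0))*(-102))*(-198) = ((3/1)*(-102))*(-198) = ((3*1)*(-102))*(-198) = (3*(-102))*(-198) = -306*(-198) = 60588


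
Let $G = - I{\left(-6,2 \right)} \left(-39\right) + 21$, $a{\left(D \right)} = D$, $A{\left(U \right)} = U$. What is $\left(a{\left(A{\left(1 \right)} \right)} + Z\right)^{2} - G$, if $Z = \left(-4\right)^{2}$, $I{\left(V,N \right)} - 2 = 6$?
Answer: $-44$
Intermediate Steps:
$I{\left(V,N \right)} = 8$ ($I{\left(V,N \right)} = 2 + 6 = 8$)
$Z = 16$
$G = 333$ ($G = \left(-1\right) 8 \left(-39\right) + 21 = \left(-8\right) \left(-39\right) + 21 = 312 + 21 = 333$)
$\left(a{\left(A{\left(1 \right)} \right)} + Z\right)^{2} - G = \left(1 + 16\right)^{2} - 333 = 17^{2} - 333 = 289 - 333 = -44$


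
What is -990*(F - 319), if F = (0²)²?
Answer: 315810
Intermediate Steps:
F = 0 (F = 0² = 0)
-990*(F - 319) = -990*(0 - 319) = -990*(-319) = 315810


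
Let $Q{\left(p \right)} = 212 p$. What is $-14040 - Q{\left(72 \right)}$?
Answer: $-29304$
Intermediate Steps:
$-14040 - Q{\left(72 \right)} = -14040 - 212 \cdot 72 = -14040 - 15264 = -29304$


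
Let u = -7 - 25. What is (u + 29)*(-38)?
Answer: 114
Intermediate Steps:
u = -32
(u + 29)*(-38) = (-32 + 29)*(-38) = -3*(-38) = 114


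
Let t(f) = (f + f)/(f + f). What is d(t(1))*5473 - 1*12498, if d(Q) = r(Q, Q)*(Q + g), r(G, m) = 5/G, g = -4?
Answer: -94593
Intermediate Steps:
t(f) = 1 (t(f) = (2*f)/((2*f)) = (2*f)*(1/(2*f)) = 1)
d(Q) = 5*(-4 + Q)/Q (d(Q) = (5/Q)*(Q - 4) = (5/Q)*(-4 + Q) = 5*(-4 + Q)/Q)
d(t(1))*5473 - 1*12498 = (5 - 20/1)*5473 - 1*12498 = (5 - 20*1)*5473 - 12498 = (5 - 20)*5473 - 12498 = -15*5473 - 12498 = -82095 - 12498 = -94593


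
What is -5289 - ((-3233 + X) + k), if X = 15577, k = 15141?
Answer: -32774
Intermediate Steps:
-5289 - ((-3233 + X) + k) = -5289 - ((-3233 + 15577) + 15141) = -5289 - (12344 + 15141) = -5289 - 1*27485 = -5289 - 27485 = -32774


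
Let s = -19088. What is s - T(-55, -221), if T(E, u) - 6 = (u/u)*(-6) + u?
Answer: -18867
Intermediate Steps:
T(E, u) = u (T(E, u) = 6 + ((u/u)*(-6) + u) = 6 + (1*(-6) + u) = 6 + (-6 + u) = u)
s - T(-55, -221) = -19088 - 1*(-221) = -19088 + 221 = -18867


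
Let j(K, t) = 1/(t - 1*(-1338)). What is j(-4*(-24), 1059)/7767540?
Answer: 1/18618793380 ≈ 5.3709e-11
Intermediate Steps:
j(K, t) = 1/(1338 + t) (j(K, t) = 1/(t + 1338) = 1/(1338 + t))
j(-4*(-24), 1059)/7767540 = 1/((1338 + 1059)*7767540) = (1/7767540)/2397 = (1/2397)*(1/7767540) = 1/18618793380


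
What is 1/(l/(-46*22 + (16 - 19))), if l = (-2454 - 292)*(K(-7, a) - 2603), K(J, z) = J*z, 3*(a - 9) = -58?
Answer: -3045/20847632 ≈ -0.00014606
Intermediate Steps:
a = -31/3 (a = 9 + (⅓)*(-58) = 9 - 58/3 = -31/3 ≈ -10.333)
l = 20847632/3 (l = (-2454 - 292)*(-7*(-31/3) - 2603) = -2746*(217/3 - 2603) = -2746*(-7592/3) = 20847632/3 ≈ 6.9492e+6)
1/(l/(-46*22 + (16 - 19))) = 1/(20847632/(3*(-46*22 + (16 - 19)))) = 1/(20847632/(3*(-1012 - 3))) = 1/((20847632/3)/(-1015)) = 1/((20847632/3)*(-1/1015)) = 1/(-20847632/3045) = -3045/20847632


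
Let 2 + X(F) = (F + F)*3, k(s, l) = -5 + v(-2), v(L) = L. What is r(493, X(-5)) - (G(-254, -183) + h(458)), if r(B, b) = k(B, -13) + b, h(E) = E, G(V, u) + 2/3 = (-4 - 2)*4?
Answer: -1417/3 ≈ -472.33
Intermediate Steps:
G(V, u) = -74/3 (G(V, u) = -2/3 + (-4 - 2)*4 = -2/3 - 6*4 = -2/3 - 24 = -74/3)
k(s, l) = -7 (k(s, l) = -5 - 2 = -7)
X(F) = -2 + 6*F (X(F) = -2 + (F + F)*3 = -2 + (2*F)*3 = -2 + 6*F)
r(B, b) = -7 + b
r(493, X(-5)) - (G(-254, -183) + h(458)) = (-7 + (-2 + 6*(-5))) - (-74/3 + 458) = (-7 + (-2 - 30)) - 1*1300/3 = (-7 - 32) - 1300/3 = -39 - 1300/3 = -1417/3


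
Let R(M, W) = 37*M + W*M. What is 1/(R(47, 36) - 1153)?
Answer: 1/2278 ≈ 0.00043898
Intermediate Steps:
R(M, W) = 37*M + M*W
1/(R(47, 36) - 1153) = 1/(47*(37 + 36) - 1153) = 1/(47*73 - 1153) = 1/(3431 - 1153) = 1/2278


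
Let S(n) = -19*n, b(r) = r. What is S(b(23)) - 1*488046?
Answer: -488483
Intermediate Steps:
S(b(23)) - 1*488046 = -19*23 - 1*488046 = -437 - 488046 = -488483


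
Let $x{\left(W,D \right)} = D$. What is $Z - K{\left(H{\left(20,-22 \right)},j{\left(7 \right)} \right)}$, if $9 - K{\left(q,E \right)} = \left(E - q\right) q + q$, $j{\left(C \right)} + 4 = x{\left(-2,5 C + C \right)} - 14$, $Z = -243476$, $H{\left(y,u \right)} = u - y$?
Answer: $-246299$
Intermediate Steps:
$j{\left(C \right)} = -18 + 6 C$ ($j{\left(C \right)} = -4 + \left(\left(5 C + C\right) - 14\right) = -4 + \left(6 C - 14\right) = -4 + \left(-14 + 6 C\right) = -18 + 6 C$)
$K{\left(q,E \right)} = 9 - q - q \left(E - q\right)$ ($K{\left(q,E \right)} = 9 - \left(\left(E - q\right) q + q\right) = 9 - \left(q \left(E - q\right) + q\right) = 9 - \left(q + q \left(E - q\right)\right) = 9 - q - q \left(E - q\right)$)
$Z - K{\left(H{\left(20,-22 \right)},j{\left(7 \right)} \right)} = -243476 - \left(9 + \left(-22 - 20\right)^{2} - \left(-22 - 20\right) - \left(-18 + 6 \cdot 7\right) \left(-22 - 20\right)\right) = -243476 - \left(9 + \left(-22 - 20\right)^{2} - \left(-22 - 20\right) - \left(-18 + 42\right) \left(-22 - 20\right)\right) = -243476 - \left(9 + \left(-42\right)^{2} - -42 - 24 \left(-42\right)\right) = -243476 - \left(9 + 1764 + 42 + 1008\right) = -243476 - 2823 = -246299$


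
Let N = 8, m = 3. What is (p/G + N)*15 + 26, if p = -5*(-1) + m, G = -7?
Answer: 902/7 ≈ 128.86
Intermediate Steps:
p = 8 (p = -5*(-1) + 3 = 5 + 3 = 8)
(p/G + N)*15 + 26 = (8/(-7) + 8)*15 + 26 = (8*(-⅐) + 8)*15 + 26 = (-8/7 + 8)*15 + 26 = (48/7)*15 + 26 = 720/7 + 26 = 902/7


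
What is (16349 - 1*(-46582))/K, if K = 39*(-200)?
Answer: -20977/2600 ≈ -8.0681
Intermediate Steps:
K = -7800
(16349 - 1*(-46582))/K = (16349 - 1*(-46582))/(-7800) = (16349 + 46582)*(-1/7800) = 62931*(-1/7800) = -20977/2600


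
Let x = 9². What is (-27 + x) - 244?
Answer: -190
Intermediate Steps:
x = 81
(-27 + x) - 244 = (-27 + 81) - 244 = 54 - 244 = -190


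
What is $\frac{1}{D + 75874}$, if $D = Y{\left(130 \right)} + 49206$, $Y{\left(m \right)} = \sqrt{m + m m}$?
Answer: $\frac{12508}{1564498937} - \frac{\sqrt{17030}}{15644989370} \approx 7.9866 \cdot 10^{-6}$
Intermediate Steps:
$Y{\left(m \right)} = \sqrt{m + m^{2}}$
$D = 49206 + \sqrt{17030}$ ($D = \sqrt{130 \left(1 + 130\right)} + 49206 = \sqrt{130 \cdot 131} + 49206 = \sqrt{17030} + 49206 = 49206 + \sqrt{17030} \approx 49337.0$)
$\frac{1}{D + 75874} = \frac{1}{\left(49206 + \sqrt{17030}\right) + 75874} = \frac{1}{125080 + \sqrt{17030}}$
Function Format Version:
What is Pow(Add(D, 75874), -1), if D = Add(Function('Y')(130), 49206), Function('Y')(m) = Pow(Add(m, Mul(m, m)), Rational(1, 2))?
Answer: Add(Rational(12508, 1564498937), Mul(Rational(-1, 15644989370), Pow(17030, Rational(1, 2)))) ≈ 7.9866e-6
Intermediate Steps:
Function('Y')(m) = Pow(Add(m, Pow(m, 2)), Rational(1, 2))
D = Add(49206, Pow(17030, Rational(1, 2))) (D = Add(Pow(Mul(130, Add(1, 130)), Rational(1, 2)), 49206) = Add(Pow(Mul(130, 131), Rational(1, 2)), 49206) = Add(Pow(17030, Rational(1, 2)), 49206) = Add(49206, Pow(17030, Rational(1, 2))) ≈ 49337.)
Pow(Add(D, 75874), -1) = Pow(Add(Add(49206, Pow(17030, Rational(1, 2))), 75874), -1) = Pow(Add(125080, Pow(17030, Rational(1, 2))), -1)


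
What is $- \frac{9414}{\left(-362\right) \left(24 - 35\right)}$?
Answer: $- \frac{4707}{1991} \approx -2.3641$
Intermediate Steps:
$- \frac{9414}{\left(-362\right) \left(24 - 35\right)} = - \frac{9414}{\left(-362\right) \left(-11\right)} = - \frac{9414}{3982} = \left(-9414\right) \frac{1}{3982} = - \frac{4707}{1991}$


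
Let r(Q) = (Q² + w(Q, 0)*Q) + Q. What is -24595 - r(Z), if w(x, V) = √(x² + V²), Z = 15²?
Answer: -126070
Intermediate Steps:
Z = 225
w(x, V) = √(V² + x²)
r(Q) = Q + Q² + Q*√(Q²) (r(Q) = (Q² + √(0² + Q²)*Q) + Q = (Q² + √(0 + Q²)*Q) + Q = (Q² + √(Q²)*Q) + Q = (Q² + Q*√(Q²)) + Q = Q + Q² + Q*√(Q²))
-24595 - r(Z) = -24595 - 225*(1 + 225 + √(225²)) = -24595 - 225*(1 + 225 + √50625) = -24595 - 225*(1 + 225 + 225) = -24595 - 225*451 = -24595 - 1*101475 = -24595 - 101475 = -126070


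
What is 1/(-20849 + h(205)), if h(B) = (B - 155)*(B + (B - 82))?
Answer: -1/4449 ≈ -0.00022477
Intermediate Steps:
h(B) = (-155 + B)*(-82 + 2*B) (h(B) = (-155 + B)*(B + (-82 + B)) = (-155 + B)*(-82 + 2*B))
1/(-20849 + h(205)) = 1/(-20849 + (12710 - 392*205 + 2*205²)) = 1/(-20849 + (12710 - 80360 + 2*42025)) = 1/(-20849 + (12710 - 80360 + 84050)) = 1/(-20849 + 16400) = 1/(-4449) = -1/4449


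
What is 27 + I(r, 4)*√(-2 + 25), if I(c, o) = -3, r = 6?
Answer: 27 - 3*√23 ≈ 12.613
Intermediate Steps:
27 + I(r, 4)*√(-2 + 25) = 27 - 3*√(-2 + 25) = 27 - 3*√23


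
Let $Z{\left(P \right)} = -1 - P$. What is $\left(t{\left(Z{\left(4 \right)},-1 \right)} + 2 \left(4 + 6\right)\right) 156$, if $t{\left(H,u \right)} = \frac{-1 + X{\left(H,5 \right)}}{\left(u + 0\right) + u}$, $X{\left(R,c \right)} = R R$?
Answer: $1248$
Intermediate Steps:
$X{\left(R,c \right)} = R^{2}$
$t{\left(H,u \right)} = \frac{-1 + H^{2}}{2 u}$ ($t{\left(H,u \right)} = \frac{-1 + H^{2}}{\left(u + 0\right) + u} = \frac{-1 + H^{2}}{u + u} = \frac{-1 + H^{2}}{2 u}$)
$\left(t{\left(Z{\left(4 \right)},-1 \right)} + 2 \left(4 + 6\right)\right) 156 = \left(\frac{-1 + \left(-1 - 4\right)^{2}}{2 \left(-1\right)} + 2 \left(4 + 6\right)\right) 156 = \left(\frac{1}{2} \left(-1\right) \left(-1 + \left(-1 - 4\right)^{2}\right) + 2 \cdot 10\right) 156 = \left(\frac{1}{2} \left(-1\right) \left(-1 + \left(-5\right)^{2}\right) + 20\right) 156 = \left(\frac{1}{2} \left(-1\right) \left(-1 + 25\right) + 20\right) 156 = \left(\frac{1}{2} \left(-1\right) 24 + 20\right) 156 = \left(-12 + 20\right) 156 = 8 \cdot 156 = 1248$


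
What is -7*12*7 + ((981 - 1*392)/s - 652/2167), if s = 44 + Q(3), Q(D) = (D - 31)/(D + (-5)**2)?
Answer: -53542101/93181 ≈ -574.60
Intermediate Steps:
Q(D) = (-31 + D)/(25 + D) (Q(D) = (-31 + D)/(D + 25) = (-31 + D)/(25 + D))
s = 43 (s = 44 + (-31 + 3)/(25 + 3) = 44 - 28/28 = 44 + (1/28)*(-28) = 44 - 1 = 43)
-7*12*7 + ((981 - 1*392)/s - 652/2167) = -7*12*7 + ((981 - 1*392)/43 - 652/2167) = -84*7 + ((981 - 392)*(1/43) - 652*1/2167) = -588 + (589*(1/43) - 652/2167) = -588 + (589/43 - 652/2167) = -588 + 1248327/93181 = -53542101/93181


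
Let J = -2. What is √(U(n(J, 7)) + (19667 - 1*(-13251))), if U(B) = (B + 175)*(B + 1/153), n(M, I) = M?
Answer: √84722713/51 ≈ 180.48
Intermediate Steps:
U(B) = (175 + B)*(1/153 + B) (U(B) = (175 + B)*(B + 1/153) = (175 + B)*(1/153 + B))
√(U(n(J, 7)) + (19667 - 1*(-13251))) = √((175/153 + (-2)² + (26776/153)*(-2)) + (19667 - 1*(-13251))) = √((175/153 + 4 - 53552/153) + (19667 + 13251)) = √(-52765/153 + 32918) = √(4983689/153) = √84722713/51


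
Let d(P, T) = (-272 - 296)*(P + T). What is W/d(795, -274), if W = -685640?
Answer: 85705/36991 ≈ 2.3169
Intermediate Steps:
d(P, T) = -568*P - 568*T (d(P, T) = -568*(P + T) = -568*P - 568*T)
W/d(795, -274) = -685640/(-568*795 - 568*(-274)) = -685640/(-451560 + 155632) = -685640/(-295928) = -685640*(-1/295928) = 85705/36991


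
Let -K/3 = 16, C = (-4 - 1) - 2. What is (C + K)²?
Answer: 3025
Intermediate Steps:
C = -7 (C = -5 - 2 = -7)
K = -48 (K = -3*16 = -48)
(C + K)² = (-7 - 48)² = (-55)² = 3025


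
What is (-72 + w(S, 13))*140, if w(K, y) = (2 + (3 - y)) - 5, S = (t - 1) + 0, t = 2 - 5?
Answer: -11900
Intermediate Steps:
t = -3
S = -4 (S = (-3 - 1) + 0 = -4 + 0 = -4)
w(K, y) = -y (w(K, y) = (5 - y) - 5 = -y)
(-72 + w(S, 13))*140 = (-72 - 1*13)*140 = (-72 - 13)*140 = -85*140 = -11900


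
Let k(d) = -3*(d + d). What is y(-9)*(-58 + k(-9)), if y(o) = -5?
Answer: 20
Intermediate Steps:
k(d) = -6*d
y(-9)*(-58 + k(-9)) = -5*(-58 - 6*(-9)) = -5*(-58 + 54) = -5*(-4) = 20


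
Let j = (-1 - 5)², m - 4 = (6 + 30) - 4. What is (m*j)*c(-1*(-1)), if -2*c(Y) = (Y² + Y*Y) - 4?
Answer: 1296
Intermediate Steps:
c(Y) = 2 - Y² (c(Y) = -((Y² + Y*Y) - 4)/2 = -((Y² + Y²) - 4)/2 = -(2*Y² - 4)/2 = -(-4 + 2*Y²)/2 = 2 - Y²)
m = 36 (m = 4 + ((6 + 30) - 4) = 4 + (36 - 4) = 4 + 32 = 36)
j = 36 (j = (-6)² = 36)
(m*j)*c(-1*(-1)) = (36*36)*(2 - (-1*(-1))²) = 1296*(2 - 1*1²) = 1296*(2 - 1*1) = 1296*(2 - 1) = 1296*1 = 1296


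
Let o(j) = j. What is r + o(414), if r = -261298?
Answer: -260884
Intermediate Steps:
r + o(414) = -261298 + 414 = -260884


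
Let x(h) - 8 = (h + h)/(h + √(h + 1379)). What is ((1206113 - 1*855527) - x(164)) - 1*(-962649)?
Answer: 33294190339/25353 + 328*√1543/25353 ≈ 1.3132e+6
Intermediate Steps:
x(h) = 8 + 2*h/(h + √(1379 + h)) (x(h) = 8 + (h + h)/(h + √(h + 1379)) = 8 + (2*h)/(h + √(1379 + h)) = 8 + 2*h/(h + √(1379 + h)))
((1206113 - 1*855527) - x(164)) - 1*(-962649) = ((1206113 - 1*855527) - 2*(4*√(1379 + 164) + 5*164)/(164 + √(1379 + 164))) - 1*(-962649) = ((1206113 - 855527) - 2*(4*√1543 + 820)/(164 + √1543)) + 962649 = (350586 - 2*(820 + 4*√1543)/(164 + √1543)) + 962649 = 1313235 - 2*(820 + 4*√1543)/(164 + √1543)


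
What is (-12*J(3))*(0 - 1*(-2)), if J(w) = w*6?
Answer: -432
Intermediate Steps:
J(w) = 6*w
(-12*J(3))*(0 - 1*(-2)) = (-72*3)*(0 - 1*(-2)) = (-12*18)*(0 + 2) = -216*2 = -432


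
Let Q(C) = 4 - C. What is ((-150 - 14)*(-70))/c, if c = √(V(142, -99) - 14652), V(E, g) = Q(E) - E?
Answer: -5740*I*√3733/3733 ≈ -93.947*I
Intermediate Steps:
V(E, g) = 4 - 2*E (V(E, g) = (4 - E) - E = 4 - 2*E)
c = 2*I*√3733 (c = √((4 - 2*142) - 14652) = √((4 - 284) - 14652) = √(-280 - 14652) = √(-14932) = 2*I*√3733 ≈ 122.2*I)
((-150 - 14)*(-70))/c = ((-150 - 14)*(-70))/((2*I*√3733)) = (-164*(-70))*(-I*√3733/7466) = 11480*(-I*√3733/7466) = -5740*I*√3733/3733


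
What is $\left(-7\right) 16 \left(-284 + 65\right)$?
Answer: $24528$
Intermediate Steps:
$\left(-7\right) 16 \left(-284 + 65\right) = \left(-112\right) \left(-219\right) = 24528$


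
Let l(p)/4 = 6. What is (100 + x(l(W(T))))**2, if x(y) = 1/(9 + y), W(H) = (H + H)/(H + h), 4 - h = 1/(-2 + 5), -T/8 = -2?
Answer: 10896601/1089 ≈ 10006.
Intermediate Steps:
T = 16 (T = -8*(-2) = 16)
h = 11/3 (h = 4 - 1/(-2 + 5) = 4 - 1/3 = 11/3 ≈ 3.6667)
W(H) = 2*H/(11/3 + H) (W(H) = (H + H)/(H + 11/3) = (2*H)/(11/3 + H) = 2*H/(11/3 + H))
l(p) = 24 (l(p) = 4*6 = 24)
(100 + x(l(W(T))))**2 = (100 + 1/(9 + 24))**2 = (100 + 1/33)**2 = (3301/33)**2 = 10896601/1089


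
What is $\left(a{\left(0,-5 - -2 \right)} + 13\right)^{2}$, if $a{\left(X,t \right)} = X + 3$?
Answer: $256$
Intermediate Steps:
$a{\left(X,t \right)} = 3 + X$
$\left(a{\left(0,-5 - -2 \right)} + 13\right)^{2} = \left(\left(3 + 0\right) + 13\right)^{2} = \left(3 + 13\right)^{2} = 16^{2} = 256$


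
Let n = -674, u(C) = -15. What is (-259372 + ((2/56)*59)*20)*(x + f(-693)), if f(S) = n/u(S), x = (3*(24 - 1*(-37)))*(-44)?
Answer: 10382357274/5 ≈ 2.0765e+9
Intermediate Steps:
x = -8052 (x = (3*(24 + 37))*(-44) = (3*61)*(-44) = 183*(-44) = -8052)
f(S) = 674/15 (f(S) = -674/(-15) = -674*(-1/15) = 674/15)
(-259372 + ((2/56)*59)*20)*(x + f(-693)) = (-259372 + ((2/56)*59)*20)*(-8052 + 674/15) = (-259372 + ((2*(1/56))*59)*20)*(-120106/15) = (-259372 + ((1/28)*59)*20)*(-120106/15) = (-259372 + (59/28)*20)*(-120106/15) = (-259372 + 295/7)*(-120106/15) = -1815309/7*(-120106/15) = 10382357274/5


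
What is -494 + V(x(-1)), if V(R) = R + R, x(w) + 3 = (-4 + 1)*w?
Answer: -494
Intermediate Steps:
x(w) = -3 - 3*w (x(w) = -3 + (-4 + 1)*w = -3 - 3*w)
V(R) = 2*R
-494 + V(x(-1)) = -494 + 2*(-3 - 3*(-1)) = -494 + 2*(-3 + 3) = -494 + 2*0 = -494 + 0 = -494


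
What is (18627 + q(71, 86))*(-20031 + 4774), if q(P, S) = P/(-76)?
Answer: -1136711543/4 ≈ -2.8418e+8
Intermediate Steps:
q(P, S) = -P/76 (q(P, S) = P*(-1/76) = -P/76)
(18627 + q(71, 86))*(-20031 + 4774) = (18627 - 1/76*71)*(-20031 + 4774) = (18627 - 71/76)*(-15257) = (1415581/76)*(-15257) = -1136711543/4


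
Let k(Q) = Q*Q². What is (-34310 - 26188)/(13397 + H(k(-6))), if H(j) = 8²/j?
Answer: -1633446/361711 ≈ -4.5159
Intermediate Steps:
k(Q) = Q³
H(j) = 64/j
(-34310 - 26188)/(13397 + H(k(-6))) = (-34310 - 26188)/(13397 + 64/((-6)³)) = -60498/(13397 + 64/(-216)) = -60498/(13397 + 64*(-1/216)) = -60498/(13397 - 8/27) = -60498/361711/27 = -60498*27/361711 = -1633446/361711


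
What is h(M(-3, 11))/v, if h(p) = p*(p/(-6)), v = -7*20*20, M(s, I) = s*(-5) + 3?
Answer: 27/1400 ≈ 0.019286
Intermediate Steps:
M(s, I) = 3 - 5*s (M(s, I) = -5*s + 3 = 3 - 5*s)
v = -2800 (v = -140*20 = -2800)
h(p) = -p**2/6 (h(p) = p*(p*(-1/6)) = p*(-p/6) = -p**2/6)
h(M(-3, 11))/v = -(3 - 5*(-3))**2/6/(-2800) = -(3 + 15)**2/6*(-1/2800) = -1/6*18**2*(-1/2800) = -1/6*324*(-1/2800) = -54*(-1/2800) = 27/1400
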